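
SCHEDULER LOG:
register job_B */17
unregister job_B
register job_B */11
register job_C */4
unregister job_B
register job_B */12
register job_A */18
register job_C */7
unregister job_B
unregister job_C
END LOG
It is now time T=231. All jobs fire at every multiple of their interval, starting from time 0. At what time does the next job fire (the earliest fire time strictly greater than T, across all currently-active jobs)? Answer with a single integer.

Answer: 234

Derivation:
Op 1: register job_B */17 -> active={job_B:*/17}
Op 2: unregister job_B -> active={}
Op 3: register job_B */11 -> active={job_B:*/11}
Op 4: register job_C */4 -> active={job_B:*/11, job_C:*/4}
Op 5: unregister job_B -> active={job_C:*/4}
Op 6: register job_B */12 -> active={job_B:*/12, job_C:*/4}
Op 7: register job_A */18 -> active={job_A:*/18, job_B:*/12, job_C:*/4}
Op 8: register job_C */7 -> active={job_A:*/18, job_B:*/12, job_C:*/7}
Op 9: unregister job_B -> active={job_A:*/18, job_C:*/7}
Op 10: unregister job_C -> active={job_A:*/18}
  job_A: interval 18, next fire after T=231 is 234
Earliest fire time = 234 (job job_A)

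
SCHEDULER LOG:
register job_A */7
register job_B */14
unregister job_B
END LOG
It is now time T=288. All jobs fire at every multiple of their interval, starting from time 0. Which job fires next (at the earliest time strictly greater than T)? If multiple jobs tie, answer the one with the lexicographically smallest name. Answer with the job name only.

Op 1: register job_A */7 -> active={job_A:*/7}
Op 2: register job_B */14 -> active={job_A:*/7, job_B:*/14}
Op 3: unregister job_B -> active={job_A:*/7}
  job_A: interval 7, next fire after T=288 is 294
Earliest = 294, winner (lex tiebreak) = job_A

Answer: job_A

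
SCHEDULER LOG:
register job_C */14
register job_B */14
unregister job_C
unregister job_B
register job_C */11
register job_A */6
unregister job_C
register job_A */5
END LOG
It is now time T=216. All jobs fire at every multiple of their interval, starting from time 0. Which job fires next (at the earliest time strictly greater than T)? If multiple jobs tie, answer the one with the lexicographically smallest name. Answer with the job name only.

Answer: job_A

Derivation:
Op 1: register job_C */14 -> active={job_C:*/14}
Op 2: register job_B */14 -> active={job_B:*/14, job_C:*/14}
Op 3: unregister job_C -> active={job_B:*/14}
Op 4: unregister job_B -> active={}
Op 5: register job_C */11 -> active={job_C:*/11}
Op 6: register job_A */6 -> active={job_A:*/6, job_C:*/11}
Op 7: unregister job_C -> active={job_A:*/6}
Op 8: register job_A */5 -> active={job_A:*/5}
  job_A: interval 5, next fire after T=216 is 220
Earliest = 220, winner (lex tiebreak) = job_A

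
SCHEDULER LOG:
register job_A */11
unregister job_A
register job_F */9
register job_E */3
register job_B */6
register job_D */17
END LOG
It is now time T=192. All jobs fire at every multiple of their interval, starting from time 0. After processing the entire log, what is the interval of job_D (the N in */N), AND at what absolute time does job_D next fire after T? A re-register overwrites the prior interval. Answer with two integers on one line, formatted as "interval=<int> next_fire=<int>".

Op 1: register job_A */11 -> active={job_A:*/11}
Op 2: unregister job_A -> active={}
Op 3: register job_F */9 -> active={job_F:*/9}
Op 4: register job_E */3 -> active={job_E:*/3, job_F:*/9}
Op 5: register job_B */6 -> active={job_B:*/6, job_E:*/3, job_F:*/9}
Op 6: register job_D */17 -> active={job_B:*/6, job_D:*/17, job_E:*/3, job_F:*/9}
Final interval of job_D = 17
Next fire of job_D after T=192: (192//17+1)*17 = 204

Answer: interval=17 next_fire=204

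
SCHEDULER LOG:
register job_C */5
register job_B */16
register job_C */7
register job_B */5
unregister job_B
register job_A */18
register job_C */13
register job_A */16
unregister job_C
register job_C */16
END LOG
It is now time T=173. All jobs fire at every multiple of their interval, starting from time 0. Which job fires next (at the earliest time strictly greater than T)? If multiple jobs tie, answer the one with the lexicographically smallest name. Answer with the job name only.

Op 1: register job_C */5 -> active={job_C:*/5}
Op 2: register job_B */16 -> active={job_B:*/16, job_C:*/5}
Op 3: register job_C */7 -> active={job_B:*/16, job_C:*/7}
Op 4: register job_B */5 -> active={job_B:*/5, job_C:*/7}
Op 5: unregister job_B -> active={job_C:*/7}
Op 6: register job_A */18 -> active={job_A:*/18, job_C:*/7}
Op 7: register job_C */13 -> active={job_A:*/18, job_C:*/13}
Op 8: register job_A */16 -> active={job_A:*/16, job_C:*/13}
Op 9: unregister job_C -> active={job_A:*/16}
Op 10: register job_C */16 -> active={job_A:*/16, job_C:*/16}
  job_A: interval 16, next fire after T=173 is 176
  job_C: interval 16, next fire after T=173 is 176
Earliest = 176, winner (lex tiebreak) = job_A

Answer: job_A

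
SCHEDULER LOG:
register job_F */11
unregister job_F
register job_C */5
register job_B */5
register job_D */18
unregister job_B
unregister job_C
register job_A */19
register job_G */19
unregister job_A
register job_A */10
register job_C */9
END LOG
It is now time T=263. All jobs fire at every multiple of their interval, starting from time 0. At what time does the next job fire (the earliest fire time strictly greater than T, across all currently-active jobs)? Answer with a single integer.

Op 1: register job_F */11 -> active={job_F:*/11}
Op 2: unregister job_F -> active={}
Op 3: register job_C */5 -> active={job_C:*/5}
Op 4: register job_B */5 -> active={job_B:*/5, job_C:*/5}
Op 5: register job_D */18 -> active={job_B:*/5, job_C:*/5, job_D:*/18}
Op 6: unregister job_B -> active={job_C:*/5, job_D:*/18}
Op 7: unregister job_C -> active={job_D:*/18}
Op 8: register job_A */19 -> active={job_A:*/19, job_D:*/18}
Op 9: register job_G */19 -> active={job_A:*/19, job_D:*/18, job_G:*/19}
Op 10: unregister job_A -> active={job_D:*/18, job_G:*/19}
Op 11: register job_A */10 -> active={job_A:*/10, job_D:*/18, job_G:*/19}
Op 12: register job_C */9 -> active={job_A:*/10, job_C:*/9, job_D:*/18, job_G:*/19}
  job_A: interval 10, next fire after T=263 is 270
  job_C: interval 9, next fire after T=263 is 270
  job_D: interval 18, next fire after T=263 is 270
  job_G: interval 19, next fire after T=263 is 266
Earliest fire time = 266 (job job_G)

Answer: 266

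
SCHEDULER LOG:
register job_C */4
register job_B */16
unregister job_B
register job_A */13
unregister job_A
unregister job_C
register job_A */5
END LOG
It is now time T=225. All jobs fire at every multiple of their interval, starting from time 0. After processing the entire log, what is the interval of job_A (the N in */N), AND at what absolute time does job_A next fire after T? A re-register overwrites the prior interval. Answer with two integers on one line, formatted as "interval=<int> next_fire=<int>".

Answer: interval=5 next_fire=230

Derivation:
Op 1: register job_C */4 -> active={job_C:*/4}
Op 2: register job_B */16 -> active={job_B:*/16, job_C:*/4}
Op 3: unregister job_B -> active={job_C:*/4}
Op 4: register job_A */13 -> active={job_A:*/13, job_C:*/4}
Op 5: unregister job_A -> active={job_C:*/4}
Op 6: unregister job_C -> active={}
Op 7: register job_A */5 -> active={job_A:*/5}
Final interval of job_A = 5
Next fire of job_A after T=225: (225//5+1)*5 = 230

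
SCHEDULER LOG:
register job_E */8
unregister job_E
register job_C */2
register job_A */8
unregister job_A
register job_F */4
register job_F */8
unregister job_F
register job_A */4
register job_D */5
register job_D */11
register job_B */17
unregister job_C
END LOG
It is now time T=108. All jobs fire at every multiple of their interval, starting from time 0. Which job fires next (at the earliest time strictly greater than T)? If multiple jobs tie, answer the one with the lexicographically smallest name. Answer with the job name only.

Op 1: register job_E */8 -> active={job_E:*/8}
Op 2: unregister job_E -> active={}
Op 3: register job_C */2 -> active={job_C:*/2}
Op 4: register job_A */8 -> active={job_A:*/8, job_C:*/2}
Op 5: unregister job_A -> active={job_C:*/2}
Op 6: register job_F */4 -> active={job_C:*/2, job_F:*/4}
Op 7: register job_F */8 -> active={job_C:*/2, job_F:*/8}
Op 8: unregister job_F -> active={job_C:*/2}
Op 9: register job_A */4 -> active={job_A:*/4, job_C:*/2}
Op 10: register job_D */5 -> active={job_A:*/4, job_C:*/2, job_D:*/5}
Op 11: register job_D */11 -> active={job_A:*/4, job_C:*/2, job_D:*/11}
Op 12: register job_B */17 -> active={job_A:*/4, job_B:*/17, job_C:*/2, job_D:*/11}
Op 13: unregister job_C -> active={job_A:*/4, job_B:*/17, job_D:*/11}
  job_A: interval 4, next fire after T=108 is 112
  job_B: interval 17, next fire after T=108 is 119
  job_D: interval 11, next fire after T=108 is 110
Earliest = 110, winner (lex tiebreak) = job_D

Answer: job_D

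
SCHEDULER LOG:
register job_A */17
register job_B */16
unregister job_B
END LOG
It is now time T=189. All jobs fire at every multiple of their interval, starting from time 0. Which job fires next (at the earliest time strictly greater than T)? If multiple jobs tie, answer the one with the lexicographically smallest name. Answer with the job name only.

Op 1: register job_A */17 -> active={job_A:*/17}
Op 2: register job_B */16 -> active={job_A:*/17, job_B:*/16}
Op 3: unregister job_B -> active={job_A:*/17}
  job_A: interval 17, next fire after T=189 is 204
Earliest = 204, winner (lex tiebreak) = job_A

Answer: job_A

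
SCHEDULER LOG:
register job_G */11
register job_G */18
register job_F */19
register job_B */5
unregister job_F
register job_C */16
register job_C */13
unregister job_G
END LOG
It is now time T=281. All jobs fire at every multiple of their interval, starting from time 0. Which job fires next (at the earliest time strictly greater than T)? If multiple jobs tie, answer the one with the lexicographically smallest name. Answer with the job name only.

Op 1: register job_G */11 -> active={job_G:*/11}
Op 2: register job_G */18 -> active={job_G:*/18}
Op 3: register job_F */19 -> active={job_F:*/19, job_G:*/18}
Op 4: register job_B */5 -> active={job_B:*/5, job_F:*/19, job_G:*/18}
Op 5: unregister job_F -> active={job_B:*/5, job_G:*/18}
Op 6: register job_C */16 -> active={job_B:*/5, job_C:*/16, job_G:*/18}
Op 7: register job_C */13 -> active={job_B:*/5, job_C:*/13, job_G:*/18}
Op 8: unregister job_G -> active={job_B:*/5, job_C:*/13}
  job_B: interval 5, next fire after T=281 is 285
  job_C: interval 13, next fire after T=281 is 286
Earliest = 285, winner (lex tiebreak) = job_B

Answer: job_B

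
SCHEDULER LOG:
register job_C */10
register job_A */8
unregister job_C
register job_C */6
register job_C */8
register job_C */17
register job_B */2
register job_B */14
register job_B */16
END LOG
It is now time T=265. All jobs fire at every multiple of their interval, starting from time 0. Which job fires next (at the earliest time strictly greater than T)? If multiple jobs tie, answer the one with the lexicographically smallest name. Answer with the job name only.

Op 1: register job_C */10 -> active={job_C:*/10}
Op 2: register job_A */8 -> active={job_A:*/8, job_C:*/10}
Op 3: unregister job_C -> active={job_A:*/8}
Op 4: register job_C */6 -> active={job_A:*/8, job_C:*/6}
Op 5: register job_C */8 -> active={job_A:*/8, job_C:*/8}
Op 6: register job_C */17 -> active={job_A:*/8, job_C:*/17}
Op 7: register job_B */2 -> active={job_A:*/8, job_B:*/2, job_C:*/17}
Op 8: register job_B */14 -> active={job_A:*/8, job_B:*/14, job_C:*/17}
Op 9: register job_B */16 -> active={job_A:*/8, job_B:*/16, job_C:*/17}
  job_A: interval 8, next fire after T=265 is 272
  job_B: interval 16, next fire after T=265 is 272
  job_C: interval 17, next fire after T=265 is 272
Earliest = 272, winner (lex tiebreak) = job_A

Answer: job_A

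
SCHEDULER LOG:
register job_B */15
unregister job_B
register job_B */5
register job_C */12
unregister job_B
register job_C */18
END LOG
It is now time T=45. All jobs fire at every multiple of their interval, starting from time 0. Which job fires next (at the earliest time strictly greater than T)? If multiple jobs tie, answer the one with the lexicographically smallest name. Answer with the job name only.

Answer: job_C

Derivation:
Op 1: register job_B */15 -> active={job_B:*/15}
Op 2: unregister job_B -> active={}
Op 3: register job_B */5 -> active={job_B:*/5}
Op 4: register job_C */12 -> active={job_B:*/5, job_C:*/12}
Op 5: unregister job_B -> active={job_C:*/12}
Op 6: register job_C */18 -> active={job_C:*/18}
  job_C: interval 18, next fire after T=45 is 54
Earliest = 54, winner (lex tiebreak) = job_C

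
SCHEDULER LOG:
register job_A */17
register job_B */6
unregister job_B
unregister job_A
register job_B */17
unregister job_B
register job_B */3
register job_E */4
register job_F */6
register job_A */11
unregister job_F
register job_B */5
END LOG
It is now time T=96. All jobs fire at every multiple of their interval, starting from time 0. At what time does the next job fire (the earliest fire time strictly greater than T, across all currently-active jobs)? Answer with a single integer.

Answer: 99

Derivation:
Op 1: register job_A */17 -> active={job_A:*/17}
Op 2: register job_B */6 -> active={job_A:*/17, job_B:*/6}
Op 3: unregister job_B -> active={job_A:*/17}
Op 4: unregister job_A -> active={}
Op 5: register job_B */17 -> active={job_B:*/17}
Op 6: unregister job_B -> active={}
Op 7: register job_B */3 -> active={job_B:*/3}
Op 8: register job_E */4 -> active={job_B:*/3, job_E:*/4}
Op 9: register job_F */6 -> active={job_B:*/3, job_E:*/4, job_F:*/6}
Op 10: register job_A */11 -> active={job_A:*/11, job_B:*/3, job_E:*/4, job_F:*/6}
Op 11: unregister job_F -> active={job_A:*/11, job_B:*/3, job_E:*/4}
Op 12: register job_B */5 -> active={job_A:*/11, job_B:*/5, job_E:*/4}
  job_A: interval 11, next fire after T=96 is 99
  job_B: interval 5, next fire after T=96 is 100
  job_E: interval 4, next fire after T=96 is 100
Earliest fire time = 99 (job job_A)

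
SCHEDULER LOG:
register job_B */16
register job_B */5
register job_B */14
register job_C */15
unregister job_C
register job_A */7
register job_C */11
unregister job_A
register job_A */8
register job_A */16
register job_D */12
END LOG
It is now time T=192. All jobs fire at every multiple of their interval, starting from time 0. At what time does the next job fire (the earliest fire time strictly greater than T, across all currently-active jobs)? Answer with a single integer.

Op 1: register job_B */16 -> active={job_B:*/16}
Op 2: register job_B */5 -> active={job_B:*/5}
Op 3: register job_B */14 -> active={job_B:*/14}
Op 4: register job_C */15 -> active={job_B:*/14, job_C:*/15}
Op 5: unregister job_C -> active={job_B:*/14}
Op 6: register job_A */7 -> active={job_A:*/7, job_B:*/14}
Op 7: register job_C */11 -> active={job_A:*/7, job_B:*/14, job_C:*/11}
Op 8: unregister job_A -> active={job_B:*/14, job_C:*/11}
Op 9: register job_A */8 -> active={job_A:*/8, job_B:*/14, job_C:*/11}
Op 10: register job_A */16 -> active={job_A:*/16, job_B:*/14, job_C:*/11}
Op 11: register job_D */12 -> active={job_A:*/16, job_B:*/14, job_C:*/11, job_D:*/12}
  job_A: interval 16, next fire after T=192 is 208
  job_B: interval 14, next fire after T=192 is 196
  job_C: interval 11, next fire after T=192 is 198
  job_D: interval 12, next fire after T=192 is 204
Earliest fire time = 196 (job job_B)

Answer: 196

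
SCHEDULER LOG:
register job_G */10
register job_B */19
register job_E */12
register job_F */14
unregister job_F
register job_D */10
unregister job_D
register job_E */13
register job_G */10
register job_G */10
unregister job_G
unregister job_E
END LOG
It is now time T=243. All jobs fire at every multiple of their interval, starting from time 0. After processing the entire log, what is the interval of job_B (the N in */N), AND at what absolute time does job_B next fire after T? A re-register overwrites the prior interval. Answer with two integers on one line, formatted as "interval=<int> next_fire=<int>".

Op 1: register job_G */10 -> active={job_G:*/10}
Op 2: register job_B */19 -> active={job_B:*/19, job_G:*/10}
Op 3: register job_E */12 -> active={job_B:*/19, job_E:*/12, job_G:*/10}
Op 4: register job_F */14 -> active={job_B:*/19, job_E:*/12, job_F:*/14, job_G:*/10}
Op 5: unregister job_F -> active={job_B:*/19, job_E:*/12, job_G:*/10}
Op 6: register job_D */10 -> active={job_B:*/19, job_D:*/10, job_E:*/12, job_G:*/10}
Op 7: unregister job_D -> active={job_B:*/19, job_E:*/12, job_G:*/10}
Op 8: register job_E */13 -> active={job_B:*/19, job_E:*/13, job_G:*/10}
Op 9: register job_G */10 -> active={job_B:*/19, job_E:*/13, job_G:*/10}
Op 10: register job_G */10 -> active={job_B:*/19, job_E:*/13, job_G:*/10}
Op 11: unregister job_G -> active={job_B:*/19, job_E:*/13}
Op 12: unregister job_E -> active={job_B:*/19}
Final interval of job_B = 19
Next fire of job_B after T=243: (243//19+1)*19 = 247

Answer: interval=19 next_fire=247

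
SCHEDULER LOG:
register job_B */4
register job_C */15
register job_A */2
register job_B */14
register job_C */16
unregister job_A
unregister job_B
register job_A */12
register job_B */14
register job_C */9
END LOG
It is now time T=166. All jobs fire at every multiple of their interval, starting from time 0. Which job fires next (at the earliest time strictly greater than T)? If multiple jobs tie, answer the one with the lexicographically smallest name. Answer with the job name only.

Op 1: register job_B */4 -> active={job_B:*/4}
Op 2: register job_C */15 -> active={job_B:*/4, job_C:*/15}
Op 3: register job_A */2 -> active={job_A:*/2, job_B:*/4, job_C:*/15}
Op 4: register job_B */14 -> active={job_A:*/2, job_B:*/14, job_C:*/15}
Op 5: register job_C */16 -> active={job_A:*/2, job_B:*/14, job_C:*/16}
Op 6: unregister job_A -> active={job_B:*/14, job_C:*/16}
Op 7: unregister job_B -> active={job_C:*/16}
Op 8: register job_A */12 -> active={job_A:*/12, job_C:*/16}
Op 9: register job_B */14 -> active={job_A:*/12, job_B:*/14, job_C:*/16}
Op 10: register job_C */9 -> active={job_A:*/12, job_B:*/14, job_C:*/9}
  job_A: interval 12, next fire after T=166 is 168
  job_B: interval 14, next fire after T=166 is 168
  job_C: interval 9, next fire after T=166 is 171
Earliest = 168, winner (lex tiebreak) = job_A

Answer: job_A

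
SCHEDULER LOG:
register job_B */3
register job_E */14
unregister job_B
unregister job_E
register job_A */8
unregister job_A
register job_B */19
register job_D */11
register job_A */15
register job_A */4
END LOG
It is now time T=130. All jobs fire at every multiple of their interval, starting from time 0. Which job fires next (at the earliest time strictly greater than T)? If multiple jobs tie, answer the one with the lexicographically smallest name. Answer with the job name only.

Op 1: register job_B */3 -> active={job_B:*/3}
Op 2: register job_E */14 -> active={job_B:*/3, job_E:*/14}
Op 3: unregister job_B -> active={job_E:*/14}
Op 4: unregister job_E -> active={}
Op 5: register job_A */8 -> active={job_A:*/8}
Op 6: unregister job_A -> active={}
Op 7: register job_B */19 -> active={job_B:*/19}
Op 8: register job_D */11 -> active={job_B:*/19, job_D:*/11}
Op 9: register job_A */15 -> active={job_A:*/15, job_B:*/19, job_D:*/11}
Op 10: register job_A */4 -> active={job_A:*/4, job_B:*/19, job_D:*/11}
  job_A: interval 4, next fire after T=130 is 132
  job_B: interval 19, next fire after T=130 is 133
  job_D: interval 11, next fire after T=130 is 132
Earliest = 132, winner (lex tiebreak) = job_A

Answer: job_A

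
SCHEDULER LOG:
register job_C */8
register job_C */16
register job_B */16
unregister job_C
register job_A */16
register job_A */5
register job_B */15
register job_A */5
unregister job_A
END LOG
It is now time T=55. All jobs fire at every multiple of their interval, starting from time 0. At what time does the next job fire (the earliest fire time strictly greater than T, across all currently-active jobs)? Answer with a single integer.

Answer: 60

Derivation:
Op 1: register job_C */8 -> active={job_C:*/8}
Op 2: register job_C */16 -> active={job_C:*/16}
Op 3: register job_B */16 -> active={job_B:*/16, job_C:*/16}
Op 4: unregister job_C -> active={job_B:*/16}
Op 5: register job_A */16 -> active={job_A:*/16, job_B:*/16}
Op 6: register job_A */5 -> active={job_A:*/5, job_B:*/16}
Op 7: register job_B */15 -> active={job_A:*/5, job_B:*/15}
Op 8: register job_A */5 -> active={job_A:*/5, job_B:*/15}
Op 9: unregister job_A -> active={job_B:*/15}
  job_B: interval 15, next fire after T=55 is 60
Earliest fire time = 60 (job job_B)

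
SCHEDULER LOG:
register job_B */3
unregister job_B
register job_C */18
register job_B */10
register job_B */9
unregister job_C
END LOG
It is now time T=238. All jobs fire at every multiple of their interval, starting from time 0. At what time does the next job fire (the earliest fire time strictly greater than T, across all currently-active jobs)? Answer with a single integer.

Answer: 243

Derivation:
Op 1: register job_B */3 -> active={job_B:*/3}
Op 2: unregister job_B -> active={}
Op 3: register job_C */18 -> active={job_C:*/18}
Op 4: register job_B */10 -> active={job_B:*/10, job_C:*/18}
Op 5: register job_B */9 -> active={job_B:*/9, job_C:*/18}
Op 6: unregister job_C -> active={job_B:*/9}
  job_B: interval 9, next fire after T=238 is 243
Earliest fire time = 243 (job job_B)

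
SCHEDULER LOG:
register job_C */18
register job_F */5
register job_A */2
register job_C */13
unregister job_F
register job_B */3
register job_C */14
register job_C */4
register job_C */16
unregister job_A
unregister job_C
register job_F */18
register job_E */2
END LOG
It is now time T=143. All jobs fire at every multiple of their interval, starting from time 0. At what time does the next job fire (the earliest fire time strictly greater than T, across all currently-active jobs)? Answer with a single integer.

Op 1: register job_C */18 -> active={job_C:*/18}
Op 2: register job_F */5 -> active={job_C:*/18, job_F:*/5}
Op 3: register job_A */2 -> active={job_A:*/2, job_C:*/18, job_F:*/5}
Op 4: register job_C */13 -> active={job_A:*/2, job_C:*/13, job_F:*/5}
Op 5: unregister job_F -> active={job_A:*/2, job_C:*/13}
Op 6: register job_B */3 -> active={job_A:*/2, job_B:*/3, job_C:*/13}
Op 7: register job_C */14 -> active={job_A:*/2, job_B:*/3, job_C:*/14}
Op 8: register job_C */4 -> active={job_A:*/2, job_B:*/3, job_C:*/4}
Op 9: register job_C */16 -> active={job_A:*/2, job_B:*/3, job_C:*/16}
Op 10: unregister job_A -> active={job_B:*/3, job_C:*/16}
Op 11: unregister job_C -> active={job_B:*/3}
Op 12: register job_F */18 -> active={job_B:*/3, job_F:*/18}
Op 13: register job_E */2 -> active={job_B:*/3, job_E:*/2, job_F:*/18}
  job_B: interval 3, next fire after T=143 is 144
  job_E: interval 2, next fire after T=143 is 144
  job_F: interval 18, next fire after T=143 is 144
Earliest fire time = 144 (job job_B)

Answer: 144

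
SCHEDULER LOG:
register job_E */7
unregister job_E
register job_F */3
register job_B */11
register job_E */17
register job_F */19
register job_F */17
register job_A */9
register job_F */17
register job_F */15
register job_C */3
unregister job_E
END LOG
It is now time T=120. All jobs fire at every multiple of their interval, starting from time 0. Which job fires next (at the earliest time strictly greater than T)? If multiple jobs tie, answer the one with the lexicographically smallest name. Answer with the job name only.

Op 1: register job_E */7 -> active={job_E:*/7}
Op 2: unregister job_E -> active={}
Op 3: register job_F */3 -> active={job_F:*/3}
Op 4: register job_B */11 -> active={job_B:*/11, job_F:*/3}
Op 5: register job_E */17 -> active={job_B:*/11, job_E:*/17, job_F:*/3}
Op 6: register job_F */19 -> active={job_B:*/11, job_E:*/17, job_F:*/19}
Op 7: register job_F */17 -> active={job_B:*/11, job_E:*/17, job_F:*/17}
Op 8: register job_A */9 -> active={job_A:*/9, job_B:*/11, job_E:*/17, job_F:*/17}
Op 9: register job_F */17 -> active={job_A:*/9, job_B:*/11, job_E:*/17, job_F:*/17}
Op 10: register job_F */15 -> active={job_A:*/9, job_B:*/11, job_E:*/17, job_F:*/15}
Op 11: register job_C */3 -> active={job_A:*/9, job_B:*/11, job_C:*/3, job_E:*/17, job_F:*/15}
Op 12: unregister job_E -> active={job_A:*/9, job_B:*/11, job_C:*/3, job_F:*/15}
  job_A: interval 9, next fire after T=120 is 126
  job_B: interval 11, next fire after T=120 is 121
  job_C: interval 3, next fire after T=120 is 123
  job_F: interval 15, next fire after T=120 is 135
Earliest = 121, winner (lex tiebreak) = job_B

Answer: job_B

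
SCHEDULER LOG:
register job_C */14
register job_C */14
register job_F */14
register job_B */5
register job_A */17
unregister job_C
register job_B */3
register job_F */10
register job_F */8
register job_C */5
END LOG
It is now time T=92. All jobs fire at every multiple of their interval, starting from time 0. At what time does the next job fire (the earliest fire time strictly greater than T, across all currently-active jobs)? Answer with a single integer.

Answer: 93

Derivation:
Op 1: register job_C */14 -> active={job_C:*/14}
Op 2: register job_C */14 -> active={job_C:*/14}
Op 3: register job_F */14 -> active={job_C:*/14, job_F:*/14}
Op 4: register job_B */5 -> active={job_B:*/5, job_C:*/14, job_F:*/14}
Op 5: register job_A */17 -> active={job_A:*/17, job_B:*/5, job_C:*/14, job_F:*/14}
Op 6: unregister job_C -> active={job_A:*/17, job_B:*/5, job_F:*/14}
Op 7: register job_B */3 -> active={job_A:*/17, job_B:*/3, job_F:*/14}
Op 8: register job_F */10 -> active={job_A:*/17, job_B:*/3, job_F:*/10}
Op 9: register job_F */8 -> active={job_A:*/17, job_B:*/3, job_F:*/8}
Op 10: register job_C */5 -> active={job_A:*/17, job_B:*/3, job_C:*/5, job_F:*/8}
  job_A: interval 17, next fire after T=92 is 102
  job_B: interval 3, next fire after T=92 is 93
  job_C: interval 5, next fire after T=92 is 95
  job_F: interval 8, next fire after T=92 is 96
Earliest fire time = 93 (job job_B)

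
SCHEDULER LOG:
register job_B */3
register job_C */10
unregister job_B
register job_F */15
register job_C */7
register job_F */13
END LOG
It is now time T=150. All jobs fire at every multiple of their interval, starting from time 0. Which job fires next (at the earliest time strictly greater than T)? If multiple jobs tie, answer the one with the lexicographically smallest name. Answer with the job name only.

Answer: job_C

Derivation:
Op 1: register job_B */3 -> active={job_B:*/3}
Op 2: register job_C */10 -> active={job_B:*/3, job_C:*/10}
Op 3: unregister job_B -> active={job_C:*/10}
Op 4: register job_F */15 -> active={job_C:*/10, job_F:*/15}
Op 5: register job_C */7 -> active={job_C:*/7, job_F:*/15}
Op 6: register job_F */13 -> active={job_C:*/7, job_F:*/13}
  job_C: interval 7, next fire after T=150 is 154
  job_F: interval 13, next fire after T=150 is 156
Earliest = 154, winner (lex tiebreak) = job_C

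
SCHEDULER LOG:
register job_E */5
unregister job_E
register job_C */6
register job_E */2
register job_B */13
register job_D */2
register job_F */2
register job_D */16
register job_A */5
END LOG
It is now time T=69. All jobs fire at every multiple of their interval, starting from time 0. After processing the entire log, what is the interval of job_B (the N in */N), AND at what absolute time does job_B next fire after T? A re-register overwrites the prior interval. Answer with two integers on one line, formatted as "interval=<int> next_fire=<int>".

Answer: interval=13 next_fire=78

Derivation:
Op 1: register job_E */5 -> active={job_E:*/5}
Op 2: unregister job_E -> active={}
Op 3: register job_C */6 -> active={job_C:*/6}
Op 4: register job_E */2 -> active={job_C:*/6, job_E:*/2}
Op 5: register job_B */13 -> active={job_B:*/13, job_C:*/6, job_E:*/2}
Op 6: register job_D */2 -> active={job_B:*/13, job_C:*/6, job_D:*/2, job_E:*/2}
Op 7: register job_F */2 -> active={job_B:*/13, job_C:*/6, job_D:*/2, job_E:*/2, job_F:*/2}
Op 8: register job_D */16 -> active={job_B:*/13, job_C:*/6, job_D:*/16, job_E:*/2, job_F:*/2}
Op 9: register job_A */5 -> active={job_A:*/5, job_B:*/13, job_C:*/6, job_D:*/16, job_E:*/2, job_F:*/2}
Final interval of job_B = 13
Next fire of job_B after T=69: (69//13+1)*13 = 78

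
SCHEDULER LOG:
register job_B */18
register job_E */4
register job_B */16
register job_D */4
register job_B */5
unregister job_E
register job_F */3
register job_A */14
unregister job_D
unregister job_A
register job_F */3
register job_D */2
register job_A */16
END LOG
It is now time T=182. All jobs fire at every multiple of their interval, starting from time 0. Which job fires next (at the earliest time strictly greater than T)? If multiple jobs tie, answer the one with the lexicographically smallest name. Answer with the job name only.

Op 1: register job_B */18 -> active={job_B:*/18}
Op 2: register job_E */4 -> active={job_B:*/18, job_E:*/4}
Op 3: register job_B */16 -> active={job_B:*/16, job_E:*/4}
Op 4: register job_D */4 -> active={job_B:*/16, job_D:*/4, job_E:*/4}
Op 5: register job_B */5 -> active={job_B:*/5, job_D:*/4, job_E:*/4}
Op 6: unregister job_E -> active={job_B:*/5, job_D:*/4}
Op 7: register job_F */3 -> active={job_B:*/5, job_D:*/4, job_F:*/3}
Op 8: register job_A */14 -> active={job_A:*/14, job_B:*/5, job_D:*/4, job_F:*/3}
Op 9: unregister job_D -> active={job_A:*/14, job_B:*/5, job_F:*/3}
Op 10: unregister job_A -> active={job_B:*/5, job_F:*/3}
Op 11: register job_F */3 -> active={job_B:*/5, job_F:*/3}
Op 12: register job_D */2 -> active={job_B:*/5, job_D:*/2, job_F:*/3}
Op 13: register job_A */16 -> active={job_A:*/16, job_B:*/5, job_D:*/2, job_F:*/3}
  job_A: interval 16, next fire after T=182 is 192
  job_B: interval 5, next fire after T=182 is 185
  job_D: interval 2, next fire after T=182 is 184
  job_F: interval 3, next fire after T=182 is 183
Earliest = 183, winner (lex tiebreak) = job_F

Answer: job_F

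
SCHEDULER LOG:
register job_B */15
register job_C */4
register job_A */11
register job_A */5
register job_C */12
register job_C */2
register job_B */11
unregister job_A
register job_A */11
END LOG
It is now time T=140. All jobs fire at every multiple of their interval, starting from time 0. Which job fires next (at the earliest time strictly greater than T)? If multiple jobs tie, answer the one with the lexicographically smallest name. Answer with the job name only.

Op 1: register job_B */15 -> active={job_B:*/15}
Op 2: register job_C */4 -> active={job_B:*/15, job_C:*/4}
Op 3: register job_A */11 -> active={job_A:*/11, job_B:*/15, job_C:*/4}
Op 4: register job_A */5 -> active={job_A:*/5, job_B:*/15, job_C:*/4}
Op 5: register job_C */12 -> active={job_A:*/5, job_B:*/15, job_C:*/12}
Op 6: register job_C */2 -> active={job_A:*/5, job_B:*/15, job_C:*/2}
Op 7: register job_B */11 -> active={job_A:*/5, job_B:*/11, job_C:*/2}
Op 8: unregister job_A -> active={job_B:*/11, job_C:*/2}
Op 9: register job_A */11 -> active={job_A:*/11, job_B:*/11, job_C:*/2}
  job_A: interval 11, next fire after T=140 is 143
  job_B: interval 11, next fire after T=140 is 143
  job_C: interval 2, next fire after T=140 is 142
Earliest = 142, winner (lex tiebreak) = job_C

Answer: job_C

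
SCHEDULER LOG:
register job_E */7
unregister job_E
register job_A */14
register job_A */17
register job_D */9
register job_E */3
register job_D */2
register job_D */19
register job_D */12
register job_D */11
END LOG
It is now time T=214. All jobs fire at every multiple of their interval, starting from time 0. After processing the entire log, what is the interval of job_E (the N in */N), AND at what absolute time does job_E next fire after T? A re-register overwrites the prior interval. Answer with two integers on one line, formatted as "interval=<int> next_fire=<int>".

Op 1: register job_E */7 -> active={job_E:*/7}
Op 2: unregister job_E -> active={}
Op 3: register job_A */14 -> active={job_A:*/14}
Op 4: register job_A */17 -> active={job_A:*/17}
Op 5: register job_D */9 -> active={job_A:*/17, job_D:*/9}
Op 6: register job_E */3 -> active={job_A:*/17, job_D:*/9, job_E:*/3}
Op 7: register job_D */2 -> active={job_A:*/17, job_D:*/2, job_E:*/3}
Op 8: register job_D */19 -> active={job_A:*/17, job_D:*/19, job_E:*/3}
Op 9: register job_D */12 -> active={job_A:*/17, job_D:*/12, job_E:*/3}
Op 10: register job_D */11 -> active={job_A:*/17, job_D:*/11, job_E:*/3}
Final interval of job_E = 3
Next fire of job_E after T=214: (214//3+1)*3 = 216

Answer: interval=3 next_fire=216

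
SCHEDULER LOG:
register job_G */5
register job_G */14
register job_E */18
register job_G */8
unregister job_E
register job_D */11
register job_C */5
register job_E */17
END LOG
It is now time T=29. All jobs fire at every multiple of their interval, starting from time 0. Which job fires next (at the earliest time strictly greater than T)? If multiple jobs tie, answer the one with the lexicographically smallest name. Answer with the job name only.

Answer: job_C

Derivation:
Op 1: register job_G */5 -> active={job_G:*/5}
Op 2: register job_G */14 -> active={job_G:*/14}
Op 3: register job_E */18 -> active={job_E:*/18, job_G:*/14}
Op 4: register job_G */8 -> active={job_E:*/18, job_G:*/8}
Op 5: unregister job_E -> active={job_G:*/8}
Op 6: register job_D */11 -> active={job_D:*/11, job_G:*/8}
Op 7: register job_C */5 -> active={job_C:*/5, job_D:*/11, job_G:*/8}
Op 8: register job_E */17 -> active={job_C:*/5, job_D:*/11, job_E:*/17, job_G:*/8}
  job_C: interval 5, next fire after T=29 is 30
  job_D: interval 11, next fire after T=29 is 33
  job_E: interval 17, next fire after T=29 is 34
  job_G: interval 8, next fire after T=29 is 32
Earliest = 30, winner (lex tiebreak) = job_C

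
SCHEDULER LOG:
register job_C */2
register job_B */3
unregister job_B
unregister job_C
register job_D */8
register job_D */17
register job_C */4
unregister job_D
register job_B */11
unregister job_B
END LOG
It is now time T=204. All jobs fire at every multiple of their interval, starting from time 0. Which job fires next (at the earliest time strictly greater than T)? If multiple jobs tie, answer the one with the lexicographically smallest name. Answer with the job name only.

Op 1: register job_C */2 -> active={job_C:*/2}
Op 2: register job_B */3 -> active={job_B:*/3, job_C:*/2}
Op 3: unregister job_B -> active={job_C:*/2}
Op 4: unregister job_C -> active={}
Op 5: register job_D */8 -> active={job_D:*/8}
Op 6: register job_D */17 -> active={job_D:*/17}
Op 7: register job_C */4 -> active={job_C:*/4, job_D:*/17}
Op 8: unregister job_D -> active={job_C:*/4}
Op 9: register job_B */11 -> active={job_B:*/11, job_C:*/4}
Op 10: unregister job_B -> active={job_C:*/4}
  job_C: interval 4, next fire after T=204 is 208
Earliest = 208, winner (lex tiebreak) = job_C

Answer: job_C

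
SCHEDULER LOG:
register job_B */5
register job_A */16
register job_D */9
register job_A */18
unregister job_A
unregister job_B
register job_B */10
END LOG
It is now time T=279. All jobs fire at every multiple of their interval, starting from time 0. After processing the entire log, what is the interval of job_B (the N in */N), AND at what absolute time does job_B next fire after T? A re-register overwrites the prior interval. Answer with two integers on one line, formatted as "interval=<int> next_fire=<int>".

Answer: interval=10 next_fire=280

Derivation:
Op 1: register job_B */5 -> active={job_B:*/5}
Op 2: register job_A */16 -> active={job_A:*/16, job_B:*/5}
Op 3: register job_D */9 -> active={job_A:*/16, job_B:*/5, job_D:*/9}
Op 4: register job_A */18 -> active={job_A:*/18, job_B:*/5, job_D:*/9}
Op 5: unregister job_A -> active={job_B:*/5, job_D:*/9}
Op 6: unregister job_B -> active={job_D:*/9}
Op 7: register job_B */10 -> active={job_B:*/10, job_D:*/9}
Final interval of job_B = 10
Next fire of job_B after T=279: (279//10+1)*10 = 280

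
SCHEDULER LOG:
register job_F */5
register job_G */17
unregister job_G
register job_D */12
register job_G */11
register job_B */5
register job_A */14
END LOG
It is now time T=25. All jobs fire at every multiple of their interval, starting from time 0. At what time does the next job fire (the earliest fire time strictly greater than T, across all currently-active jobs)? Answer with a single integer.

Op 1: register job_F */5 -> active={job_F:*/5}
Op 2: register job_G */17 -> active={job_F:*/5, job_G:*/17}
Op 3: unregister job_G -> active={job_F:*/5}
Op 4: register job_D */12 -> active={job_D:*/12, job_F:*/5}
Op 5: register job_G */11 -> active={job_D:*/12, job_F:*/5, job_G:*/11}
Op 6: register job_B */5 -> active={job_B:*/5, job_D:*/12, job_F:*/5, job_G:*/11}
Op 7: register job_A */14 -> active={job_A:*/14, job_B:*/5, job_D:*/12, job_F:*/5, job_G:*/11}
  job_A: interval 14, next fire after T=25 is 28
  job_B: interval 5, next fire after T=25 is 30
  job_D: interval 12, next fire after T=25 is 36
  job_F: interval 5, next fire after T=25 is 30
  job_G: interval 11, next fire after T=25 is 33
Earliest fire time = 28 (job job_A)

Answer: 28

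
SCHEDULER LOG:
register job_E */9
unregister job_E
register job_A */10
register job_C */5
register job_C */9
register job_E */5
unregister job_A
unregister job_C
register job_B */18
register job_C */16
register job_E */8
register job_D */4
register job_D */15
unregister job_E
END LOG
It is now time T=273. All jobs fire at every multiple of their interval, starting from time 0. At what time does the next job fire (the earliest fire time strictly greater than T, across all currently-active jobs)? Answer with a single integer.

Answer: 285

Derivation:
Op 1: register job_E */9 -> active={job_E:*/9}
Op 2: unregister job_E -> active={}
Op 3: register job_A */10 -> active={job_A:*/10}
Op 4: register job_C */5 -> active={job_A:*/10, job_C:*/5}
Op 5: register job_C */9 -> active={job_A:*/10, job_C:*/9}
Op 6: register job_E */5 -> active={job_A:*/10, job_C:*/9, job_E:*/5}
Op 7: unregister job_A -> active={job_C:*/9, job_E:*/5}
Op 8: unregister job_C -> active={job_E:*/5}
Op 9: register job_B */18 -> active={job_B:*/18, job_E:*/5}
Op 10: register job_C */16 -> active={job_B:*/18, job_C:*/16, job_E:*/5}
Op 11: register job_E */8 -> active={job_B:*/18, job_C:*/16, job_E:*/8}
Op 12: register job_D */4 -> active={job_B:*/18, job_C:*/16, job_D:*/4, job_E:*/8}
Op 13: register job_D */15 -> active={job_B:*/18, job_C:*/16, job_D:*/15, job_E:*/8}
Op 14: unregister job_E -> active={job_B:*/18, job_C:*/16, job_D:*/15}
  job_B: interval 18, next fire after T=273 is 288
  job_C: interval 16, next fire after T=273 is 288
  job_D: interval 15, next fire after T=273 is 285
Earliest fire time = 285 (job job_D)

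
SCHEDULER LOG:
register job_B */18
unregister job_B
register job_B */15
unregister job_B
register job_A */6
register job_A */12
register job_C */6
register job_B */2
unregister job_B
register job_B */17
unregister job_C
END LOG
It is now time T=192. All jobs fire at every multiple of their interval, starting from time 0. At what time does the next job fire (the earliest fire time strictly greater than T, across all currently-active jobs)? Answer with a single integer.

Op 1: register job_B */18 -> active={job_B:*/18}
Op 2: unregister job_B -> active={}
Op 3: register job_B */15 -> active={job_B:*/15}
Op 4: unregister job_B -> active={}
Op 5: register job_A */6 -> active={job_A:*/6}
Op 6: register job_A */12 -> active={job_A:*/12}
Op 7: register job_C */6 -> active={job_A:*/12, job_C:*/6}
Op 8: register job_B */2 -> active={job_A:*/12, job_B:*/2, job_C:*/6}
Op 9: unregister job_B -> active={job_A:*/12, job_C:*/6}
Op 10: register job_B */17 -> active={job_A:*/12, job_B:*/17, job_C:*/6}
Op 11: unregister job_C -> active={job_A:*/12, job_B:*/17}
  job_A: interval 12, next fire after T=192 is 204
  job_B: interval 17, next fire after T=192 is 204
Earliest fire time = 204 (job job_A)

Answer: 204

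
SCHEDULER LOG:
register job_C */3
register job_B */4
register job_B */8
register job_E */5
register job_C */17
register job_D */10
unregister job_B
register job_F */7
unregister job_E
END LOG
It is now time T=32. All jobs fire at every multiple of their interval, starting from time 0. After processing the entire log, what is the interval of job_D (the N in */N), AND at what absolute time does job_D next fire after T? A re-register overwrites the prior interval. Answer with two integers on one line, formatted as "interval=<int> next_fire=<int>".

Answer: interval=10 next_fire=40

Derivation:
Op 1: register job_C */3 -> active={job_C:*/3}
Op 2: register job_B */4 -> active={job_B:*/4, job_C:*/3}
Op 3: register job_B */8 -> active={job_B:*/8, job_C:*/3}
Op 4: register job_E */5 -> active={job_B:*/8, job_C:*/3, job_E:*/5}
Op 5: register job_C */17 -> active={job_B:*/8, job_C:*/17, job_E:*/5}
Op 6: register job_D */10 -> active={job_B:*/8, job_C:*/17, job_D:*/10, job_E:*/5}
Op 7: unregister job_B -> active={job_C:*/17, job_D:*/10, job_E:*/5}
Op 8: register job_F */7 -> active={job_C:*/17, job_D:*/10, job_E:*/5, job_F:*/7}
Op 9: unregister job_E -> active={job_C:*/17, job_D:*/10, job_F:*/7}
Final interval of job_D = 10
Next fire of job_D after T=32: (32//10+1)*10 = 40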